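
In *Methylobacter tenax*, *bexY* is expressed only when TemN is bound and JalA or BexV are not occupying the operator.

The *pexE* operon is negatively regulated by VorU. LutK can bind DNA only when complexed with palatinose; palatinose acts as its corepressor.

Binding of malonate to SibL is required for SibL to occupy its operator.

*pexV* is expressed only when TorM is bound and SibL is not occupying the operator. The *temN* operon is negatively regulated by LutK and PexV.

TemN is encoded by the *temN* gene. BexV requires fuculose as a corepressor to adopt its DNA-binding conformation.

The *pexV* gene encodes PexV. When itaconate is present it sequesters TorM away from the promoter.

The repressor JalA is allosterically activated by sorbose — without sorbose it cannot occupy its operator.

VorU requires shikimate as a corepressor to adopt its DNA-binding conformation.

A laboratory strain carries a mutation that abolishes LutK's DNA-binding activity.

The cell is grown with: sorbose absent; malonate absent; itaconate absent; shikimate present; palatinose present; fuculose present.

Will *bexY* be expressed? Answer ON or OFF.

LutK is non-functional in this strain, so it has no effect.
Malonate is absent, so SibL is inactive.
Itaconate is absent, so TorM is active.
No repressor is bound and TorM is active, so *pexV* is transcribed.
So PexV is produced and active.
With repressor PexV bound, *temN* is not transcribed.
So TemN is not produced.
Sorbose is absent, so JalA is inactive.
Fuculose is present, so BexV is active.
With repressor BexV bound, *bexY* is not transcribed.

OFF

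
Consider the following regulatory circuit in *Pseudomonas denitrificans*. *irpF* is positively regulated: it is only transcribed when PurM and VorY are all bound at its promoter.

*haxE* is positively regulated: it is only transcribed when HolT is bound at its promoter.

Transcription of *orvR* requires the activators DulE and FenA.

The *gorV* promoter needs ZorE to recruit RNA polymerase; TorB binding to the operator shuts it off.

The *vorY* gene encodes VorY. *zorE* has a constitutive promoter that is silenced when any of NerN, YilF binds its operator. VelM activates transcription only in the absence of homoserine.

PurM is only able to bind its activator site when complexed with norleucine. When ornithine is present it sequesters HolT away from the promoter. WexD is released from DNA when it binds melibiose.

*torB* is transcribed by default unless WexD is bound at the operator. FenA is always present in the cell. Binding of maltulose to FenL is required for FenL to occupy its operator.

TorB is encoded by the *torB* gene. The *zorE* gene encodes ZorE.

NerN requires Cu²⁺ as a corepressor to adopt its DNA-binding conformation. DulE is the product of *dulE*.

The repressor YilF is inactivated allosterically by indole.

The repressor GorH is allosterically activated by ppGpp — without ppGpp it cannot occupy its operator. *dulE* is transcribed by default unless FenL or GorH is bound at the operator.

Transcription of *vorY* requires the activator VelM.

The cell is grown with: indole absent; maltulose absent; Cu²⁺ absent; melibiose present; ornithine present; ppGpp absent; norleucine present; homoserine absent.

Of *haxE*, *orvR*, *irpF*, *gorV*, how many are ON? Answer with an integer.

2

Ornithine is present, so HolT is inactive.
Required activator HolT is absent, so *haxE* is not transcribed.
→ *haxE* is OFF.
Maltulose is absent, so FenL is inactive.
ppGpp is absent, so GorH is inactive.
With no repressor bound, *dulE* is transcribed.
So DulE is produced and active.
FenA is produced constitutively and is active.
No repressor is bound and DulE and FenA are active, so *orvR* is transcribed.
→ *orvR* is ON.
Norleucine is present, so PurM is active.
Homoserine is absent, so VelM is active.
No repressor is bound and VelM is active, so *vorY* is transcribed.
So VorY is produced and active.
No repressor is bound and PurM and VorY are active, so *irpF* is transcribed.
→ *irpF* is ON.
Melibiose is present, so WexD is inactive.
With no repressor bound, *torB* is transcribed.
So TorB is produced and active.
Cu²⁺ is absent, so NerN is inactive.
Indole is absent, so YilF is active.
With repressor YilF bound, *zorE* is not transcribed.
So ZorE is not produced.
With repressor TorB bound, *gorV* is not transcribed.
→ *gorV* is OFF.
2 of the 4 genes are transcribed.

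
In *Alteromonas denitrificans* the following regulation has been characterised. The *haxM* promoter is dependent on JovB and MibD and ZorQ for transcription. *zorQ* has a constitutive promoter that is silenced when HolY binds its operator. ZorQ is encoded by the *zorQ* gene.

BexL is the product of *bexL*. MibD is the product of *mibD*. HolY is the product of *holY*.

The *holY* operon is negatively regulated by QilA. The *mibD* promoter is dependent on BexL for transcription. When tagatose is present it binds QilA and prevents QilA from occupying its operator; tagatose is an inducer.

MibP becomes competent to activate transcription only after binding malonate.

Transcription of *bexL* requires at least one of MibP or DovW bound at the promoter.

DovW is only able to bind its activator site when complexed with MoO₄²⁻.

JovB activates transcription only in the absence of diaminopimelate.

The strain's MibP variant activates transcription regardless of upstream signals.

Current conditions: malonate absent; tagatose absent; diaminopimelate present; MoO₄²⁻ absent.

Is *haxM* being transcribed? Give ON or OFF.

Diaminopimelate is present, so JovB is inactive.
MibP is constitutively active in this strain.
MoO₄²⁻ is absent, so DovW is inactive.
Activator MibP is present, so *bexL* is transcribed.
So BexL is produced and active.
No repressor is bound and BexL is active, so *mibD* is transcribed.
So MibD is produced and active.
Tagatose is absent, so QilA is active.
With repressor QilA bound, *holY* is not transcribed.
So HolY is not produced.
With no repressor bound, *zorQ* is transcribed.
So ZorQ is produced and active.
Required activator JovB is absent, so *haxM* is not transcribed.

OFF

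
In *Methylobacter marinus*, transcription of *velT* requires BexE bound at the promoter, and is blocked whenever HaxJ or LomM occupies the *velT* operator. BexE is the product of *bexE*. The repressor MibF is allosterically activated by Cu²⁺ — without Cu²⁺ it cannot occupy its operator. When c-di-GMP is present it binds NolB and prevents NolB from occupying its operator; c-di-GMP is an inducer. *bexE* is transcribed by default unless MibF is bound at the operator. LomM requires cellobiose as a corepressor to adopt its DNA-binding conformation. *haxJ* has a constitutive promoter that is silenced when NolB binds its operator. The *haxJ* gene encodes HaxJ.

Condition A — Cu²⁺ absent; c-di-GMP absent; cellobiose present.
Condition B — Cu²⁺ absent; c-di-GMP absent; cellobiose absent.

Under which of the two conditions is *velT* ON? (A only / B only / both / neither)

B only

Condition A:
Cu²⁺ is absent, so MibF is inactive.
With no repressor bound, *bexE* is transcribed.
So BexE is produced and active.
c-di-GMP is absent, so NolB is active.
With repressor NolB bound, *haxJ* is not transcribed.
So HaxJ is not produced.
Cellobiose is present, so LomM is active.
With repressor LomM bound, *velT* is not transcribed.
→ *velT* is OFF in A.
Condition B:
Cu²⁺ is absent, so MibF is inactive.
With no repressor bound, *bexE* is transcribed.
So BexE is produced and active.
c-di-GMP is absent, so NolB is active.
With repressor NolB bound, *haxJ* is not transcribed.
So HaxJ is not produced.
Cellobiose is absent, so LomM is inactive.
No repressor is bound and BexE is active, so *velT* is transcribed.
→ *velT* is ON in B.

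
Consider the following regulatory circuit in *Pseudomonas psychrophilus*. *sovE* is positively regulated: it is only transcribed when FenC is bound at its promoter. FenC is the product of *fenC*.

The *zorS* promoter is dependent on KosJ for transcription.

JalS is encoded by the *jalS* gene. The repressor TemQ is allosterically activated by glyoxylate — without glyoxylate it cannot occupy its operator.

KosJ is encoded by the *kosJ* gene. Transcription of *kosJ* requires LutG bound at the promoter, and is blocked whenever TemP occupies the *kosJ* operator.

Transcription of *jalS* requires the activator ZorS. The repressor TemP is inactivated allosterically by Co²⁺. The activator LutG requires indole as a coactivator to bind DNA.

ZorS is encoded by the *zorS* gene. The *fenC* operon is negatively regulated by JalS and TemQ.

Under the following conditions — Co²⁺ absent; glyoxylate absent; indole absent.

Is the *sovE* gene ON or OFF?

Co²⁺ is absent, so TemP is active.
Indole is absent, so LutG is inactive.
With repressor TemP bound, *kosJ* is not transcribed.
So KosJ is not produced.
Required activator KosJ is absent, so *zorS* is not transcribed.
So ZorS is not produced.
Required activator ZorS is absent, so *jalS* is not transcribed.
So JalS is not produced.
Glyoxylate is absent, so TemQ is inactive.
With no repressor bound, *fenC* is transcribed.
So FenC is produced and active.
No repressor is bound and FenC is active, so *sovE* is transcribed.

ON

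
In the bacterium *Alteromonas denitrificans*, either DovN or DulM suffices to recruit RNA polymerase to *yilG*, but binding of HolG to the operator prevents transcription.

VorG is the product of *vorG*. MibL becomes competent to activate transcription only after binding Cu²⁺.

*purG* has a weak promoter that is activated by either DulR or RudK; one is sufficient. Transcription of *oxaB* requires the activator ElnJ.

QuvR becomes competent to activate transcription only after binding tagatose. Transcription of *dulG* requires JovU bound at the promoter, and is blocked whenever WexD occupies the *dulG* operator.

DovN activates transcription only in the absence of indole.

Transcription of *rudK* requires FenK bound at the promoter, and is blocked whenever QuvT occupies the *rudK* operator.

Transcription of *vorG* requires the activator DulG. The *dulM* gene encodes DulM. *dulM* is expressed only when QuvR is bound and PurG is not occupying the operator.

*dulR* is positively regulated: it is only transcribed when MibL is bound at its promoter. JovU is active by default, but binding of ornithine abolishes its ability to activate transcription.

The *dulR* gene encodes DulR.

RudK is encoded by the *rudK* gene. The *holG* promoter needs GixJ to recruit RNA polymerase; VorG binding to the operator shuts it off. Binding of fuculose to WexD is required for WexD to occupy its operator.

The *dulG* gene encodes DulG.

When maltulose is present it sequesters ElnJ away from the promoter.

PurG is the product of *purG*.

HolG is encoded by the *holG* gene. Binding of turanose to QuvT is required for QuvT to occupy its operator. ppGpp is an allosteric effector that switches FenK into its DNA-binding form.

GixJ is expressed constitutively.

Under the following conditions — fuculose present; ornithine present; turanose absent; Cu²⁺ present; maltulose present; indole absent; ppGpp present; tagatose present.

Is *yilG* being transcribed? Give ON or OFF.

OFF

GixJ is produced constitutively and is active.
Ornithine is present, so JovU is inactive.
Fuculose is present, so WexD is active.
With repressor WexD bound, *dulG* is not transcribed.
So DulG is not produced.
Required activator DulG is absent, so *vorG* is not transcribed.
So VorG is not produced.
No repressor is bound and GixJ is active, so *holG* is transcribed.
So HolG is produced and active.
Indole is absent, so DovN is active.
Tagatose is present, so QuvR is active.
Cu²⁺ is present, so MibL is active.
No repressor is bound and MibL is active, so *dulR* is transcribed.
So DulR is produced and active.
ppGpp is present, so FenK is active.
Turanose is absent, so QuvT is inactive.
No repressor is bound and FenK is active, so *rudK* is transcribed.
So RudK is produced and active.
Activator DulR is present, so *purG* is transcribed.
So PurG is produced and active.
With repressor PurG bound, *dulM* is not transcribed.
So DulM is not produced.
With repressor HolG bound, *yilG* is not transcribed.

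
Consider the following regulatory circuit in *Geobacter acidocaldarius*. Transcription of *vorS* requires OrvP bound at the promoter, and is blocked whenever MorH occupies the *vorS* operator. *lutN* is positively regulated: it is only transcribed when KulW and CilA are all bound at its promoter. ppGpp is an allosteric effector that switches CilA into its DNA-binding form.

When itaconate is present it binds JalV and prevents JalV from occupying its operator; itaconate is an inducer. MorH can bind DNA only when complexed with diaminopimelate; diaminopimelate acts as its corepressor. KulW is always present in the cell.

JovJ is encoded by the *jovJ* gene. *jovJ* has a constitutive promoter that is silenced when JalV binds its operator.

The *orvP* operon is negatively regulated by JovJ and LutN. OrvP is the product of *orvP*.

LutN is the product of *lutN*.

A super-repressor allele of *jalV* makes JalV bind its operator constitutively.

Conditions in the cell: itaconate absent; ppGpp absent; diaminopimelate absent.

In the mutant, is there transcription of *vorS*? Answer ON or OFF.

Diaminopimelate is absent, so MorH is inactive.
JalV is constitutively active in this strain.
With repressor JalV bound, *jovJ* is not transcribed.
So JovJ is not produced.
KulW is produced constitutively and is active.
ppGpp is absent, so CilA is inactive.
Required activator CilA is absent, so *lutN* is not transcribed.
So LutN is not produced.
With no repressor bound, *orvP* is transcribed.
So OrvP is produced and active.
No repressor is bound and OrvP is active, so *vorS* is transcribed.

ON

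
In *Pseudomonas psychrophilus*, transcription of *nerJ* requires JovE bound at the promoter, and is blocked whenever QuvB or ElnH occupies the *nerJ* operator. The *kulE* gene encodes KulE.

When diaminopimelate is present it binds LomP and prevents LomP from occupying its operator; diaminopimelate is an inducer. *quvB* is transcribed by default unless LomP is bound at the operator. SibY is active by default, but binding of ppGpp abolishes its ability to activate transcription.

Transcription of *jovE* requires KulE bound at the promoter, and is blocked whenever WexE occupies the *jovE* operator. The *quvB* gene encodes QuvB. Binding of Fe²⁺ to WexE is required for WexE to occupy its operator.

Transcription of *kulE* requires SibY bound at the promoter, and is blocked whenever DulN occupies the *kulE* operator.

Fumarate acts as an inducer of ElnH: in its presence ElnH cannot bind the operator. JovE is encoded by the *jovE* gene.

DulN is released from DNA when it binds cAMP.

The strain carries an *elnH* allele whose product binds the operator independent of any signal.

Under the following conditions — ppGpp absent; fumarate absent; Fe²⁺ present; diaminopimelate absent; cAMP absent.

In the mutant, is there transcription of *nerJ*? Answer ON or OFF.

Diaminopimelate is absent, so LomP is active.
With repressor LomP bound, *quvB* is not transcribed.
So QuvB is not produced.
ppGpp is absent, so SibY is active.
cAMP is absent, so DulN is active.
With repressor DulN bound, *kulE* is not transcribed.
So KulE is not produced.
Fe²⁺ is present, so WexE is active.
With repressor WexE bound, *jovE* is not transcribed.
So JovE is not produced.
ElnH is constitutively active in this strain.
With repressor ElnH bound, *nerJ* is not transcribed.

OFF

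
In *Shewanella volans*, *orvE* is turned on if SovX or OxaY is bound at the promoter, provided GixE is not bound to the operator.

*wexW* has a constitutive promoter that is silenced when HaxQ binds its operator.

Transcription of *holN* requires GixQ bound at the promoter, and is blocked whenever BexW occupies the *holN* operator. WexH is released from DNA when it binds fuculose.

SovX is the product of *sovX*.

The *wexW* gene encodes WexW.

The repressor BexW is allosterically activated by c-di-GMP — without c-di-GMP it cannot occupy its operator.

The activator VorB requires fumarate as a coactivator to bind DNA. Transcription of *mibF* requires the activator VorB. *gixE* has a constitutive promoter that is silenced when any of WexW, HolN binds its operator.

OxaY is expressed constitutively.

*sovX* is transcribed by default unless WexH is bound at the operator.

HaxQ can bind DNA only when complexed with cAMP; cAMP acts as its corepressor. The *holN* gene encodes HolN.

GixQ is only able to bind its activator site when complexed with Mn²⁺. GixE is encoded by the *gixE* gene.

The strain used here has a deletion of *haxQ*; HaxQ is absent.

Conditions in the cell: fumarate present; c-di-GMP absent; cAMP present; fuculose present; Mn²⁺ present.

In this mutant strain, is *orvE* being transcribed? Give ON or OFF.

Fuculose is present, so WexH is inactive.
With no repressor bound, *sovX* is transcribed.
So SovX is produced and active.
HaxQ is non-functional in this strain, so it has no effect.
With no repressor bound, *wexW* is transcribed.
So WexW is produced and active.
c-di-GMP is absent, so BexW is inactive.
Mn²⁺ is present, so GixQ is active.
No repressor is bound and GixQ is active, so *holN* is transcribed.
So HolN is produced and active.
With repressor WexW bound, *gixE* is not transcribed.
So GixE is not produced.
OxaY is produced constitutively and is active.
Activator SovX is present, so *orvE* is transcribed.

ON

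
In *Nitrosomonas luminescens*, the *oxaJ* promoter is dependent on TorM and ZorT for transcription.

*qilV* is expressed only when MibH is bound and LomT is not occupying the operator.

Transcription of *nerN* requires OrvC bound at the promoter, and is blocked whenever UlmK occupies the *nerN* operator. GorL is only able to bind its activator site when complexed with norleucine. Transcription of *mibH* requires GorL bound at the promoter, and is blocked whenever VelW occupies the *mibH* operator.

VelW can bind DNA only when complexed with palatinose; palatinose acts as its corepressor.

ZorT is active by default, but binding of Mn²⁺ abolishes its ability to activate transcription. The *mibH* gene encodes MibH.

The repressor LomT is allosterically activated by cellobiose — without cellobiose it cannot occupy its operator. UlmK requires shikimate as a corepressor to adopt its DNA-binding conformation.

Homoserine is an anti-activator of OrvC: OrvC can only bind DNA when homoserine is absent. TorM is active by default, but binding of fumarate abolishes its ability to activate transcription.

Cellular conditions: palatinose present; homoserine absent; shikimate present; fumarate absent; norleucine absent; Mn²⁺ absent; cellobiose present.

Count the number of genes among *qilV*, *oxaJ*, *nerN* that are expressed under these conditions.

1

Norleucine is absent, so GorL is inactive.
Palatinose is present, so VelW is active.
With repressor VelW bound, *mibH* is not transcribed.
So MibH is not produced.
Cellobiose is present, so LomT is active.
With repressor LomT bound, *qilV* is not transcribed.
→ *qilV* is OFF.
Fumarate is absent, so TorM is active.
Mn²⁺ is absent, so ZorT is active.
No repressor is bound and TorM and ZorT are active, so *oxaJ* is transcribed.
→ *oxaJ* is ON.
Shikimate is present, so UlmK is active.
Homoserine is absent, so OrvC is active.
With repressor UlmK bound, *nerN* is not transcribed.
→ *nerN* is OFF.
1 of the 3 genes is transcribed.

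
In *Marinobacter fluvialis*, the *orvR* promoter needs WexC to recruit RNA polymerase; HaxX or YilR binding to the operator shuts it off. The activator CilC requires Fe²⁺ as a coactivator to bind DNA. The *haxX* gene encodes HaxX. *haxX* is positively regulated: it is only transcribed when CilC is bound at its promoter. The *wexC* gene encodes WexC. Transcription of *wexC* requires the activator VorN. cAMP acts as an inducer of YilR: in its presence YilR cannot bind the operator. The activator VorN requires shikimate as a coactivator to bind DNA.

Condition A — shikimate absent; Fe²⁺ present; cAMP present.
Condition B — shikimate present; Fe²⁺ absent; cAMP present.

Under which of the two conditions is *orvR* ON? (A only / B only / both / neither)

B only

Condition A:
Shikimate is absent, so VorN is inactive.
Required activator VorN is absent, so *wexC* is not transcribed.
So WexC is not produced.
Fe²⁺ is present, so CilC is active.
No repressor is bound and CilC is active, so *haxX* is transcribed.
So HaxX is produced and active.
cAMP is present, so YilR is inactive.
With repressor HaxX bound, *orvR* is not transcribed.
→ *orvR* is OFF in A.
Condition B:
Shikimate is present, so VorN is active.
No repressor is bound and VorN is active, so *wexC* is transcribed.
So WexC is produced and active.
Fe²⁺ is absent, so CilC is inactive.
Required activator CilC is absent, so *haxX* is not transcribed.
So HaxX is not produced.
cAMP is present, so YilR is inactive.
No repressor is bound and WexC is active, so *orvR* is transcribed.
→ *orvR* is ON in B.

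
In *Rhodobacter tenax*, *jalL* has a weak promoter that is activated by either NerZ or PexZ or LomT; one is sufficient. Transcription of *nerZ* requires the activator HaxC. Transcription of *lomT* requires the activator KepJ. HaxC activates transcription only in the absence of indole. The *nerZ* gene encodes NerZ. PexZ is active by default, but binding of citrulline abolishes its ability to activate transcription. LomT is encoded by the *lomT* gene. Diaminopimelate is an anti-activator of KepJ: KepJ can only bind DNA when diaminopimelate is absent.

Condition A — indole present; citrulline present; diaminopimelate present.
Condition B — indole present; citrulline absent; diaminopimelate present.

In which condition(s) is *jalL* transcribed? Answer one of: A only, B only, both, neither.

B only

Condition A:
Indole is present, so HaxC is inactive.
Required activator HaxC is absent, so *nerZ* is not transcribed.
So NerZ is not produced.
Citrulline is present, so PexZ is inactive.
Diaminopimelate is present, so KepJ is inactive.
Required activator KepJ is absent, so *lomT* is not transcribed.
So LomT is not produced.
No activator is available at the *jalL* promoter, so *jalL* is not transcribed.
→ *jalL* is OFF in A.
Condition B:
Indole is present, so HaxC is inactive.
Required activator HaxC is absent, so *nerZ* is not transcribed.
So NerZ is not produced.
Citrulline is absent, so PexZ is active.
Diaminopimelate is present, so KepJ is inactive.
Required activator KepJ is absent, so *lomT* is not transcribed.
So LomT is not produced.
Activator PexZ is present, so *jalL* is transcribed.
→ *jalL* is ON in B.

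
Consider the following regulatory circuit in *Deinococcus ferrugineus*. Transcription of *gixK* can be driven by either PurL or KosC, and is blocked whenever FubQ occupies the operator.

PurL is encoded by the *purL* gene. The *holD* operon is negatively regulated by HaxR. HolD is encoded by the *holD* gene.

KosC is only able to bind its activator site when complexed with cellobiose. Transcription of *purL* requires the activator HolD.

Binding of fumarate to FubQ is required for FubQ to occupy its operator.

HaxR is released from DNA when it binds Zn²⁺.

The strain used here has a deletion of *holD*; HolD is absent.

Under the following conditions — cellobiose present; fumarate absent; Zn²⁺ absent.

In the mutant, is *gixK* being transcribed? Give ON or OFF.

Fumarate is absent, so FubQ is inactive.
HolD is non-functional in this strain, so it has no effect.
Required activator HolD is absent, so *purL* is not transcribed.
So PurL is not produced.
Cellobiose is present, so KosC is active.
Activator KosC is present, so *gixK* is transcribed.

ON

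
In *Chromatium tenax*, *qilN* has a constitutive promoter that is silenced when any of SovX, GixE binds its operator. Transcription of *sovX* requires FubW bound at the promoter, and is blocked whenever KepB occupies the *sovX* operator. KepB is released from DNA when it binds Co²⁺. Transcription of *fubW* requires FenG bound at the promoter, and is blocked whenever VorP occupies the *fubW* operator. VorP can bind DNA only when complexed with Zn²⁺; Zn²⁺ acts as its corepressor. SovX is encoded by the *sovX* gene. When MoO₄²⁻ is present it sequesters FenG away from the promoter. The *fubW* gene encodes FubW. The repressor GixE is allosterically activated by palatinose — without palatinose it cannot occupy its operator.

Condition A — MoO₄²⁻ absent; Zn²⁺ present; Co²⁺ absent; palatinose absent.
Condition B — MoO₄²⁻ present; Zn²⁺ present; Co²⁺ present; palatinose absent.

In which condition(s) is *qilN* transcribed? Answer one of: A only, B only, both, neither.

both

Condition A:
MoO₄²⁻ is absent, so FenG is active.
Zn²⁺ is present, so VorP is active.
With repressor VorP bound, *fubW* is not transcribed.
So FubW is not produced.
Co²⁺ is absent, so KepB is active.
With repressor KepB bound, *sovX* is not transcribed.
So SovX is not produced.
Palatinose is absent, so GixE is inactive.
With no repressor bound, *qilN* is transcribed.
→ *qilN* is ON in A.
Condition B:
MoO₄²⁻ is present, so FenG is inactive.
Zn²⁺ is present, so VorP is active.
With repressor VorP bound, *fubW* is not transcribed.
So FubW is not produced.
Co²⁺ is present, so KepB is inactive.
Required activator FubW is absent, so *sovX* is not transcribed.
So SovX is not produced.
Palatinose is absent, so GixE is inactive.
With no repressor bound, *qilN* is transcribed.
→ *qilN* is ON in B.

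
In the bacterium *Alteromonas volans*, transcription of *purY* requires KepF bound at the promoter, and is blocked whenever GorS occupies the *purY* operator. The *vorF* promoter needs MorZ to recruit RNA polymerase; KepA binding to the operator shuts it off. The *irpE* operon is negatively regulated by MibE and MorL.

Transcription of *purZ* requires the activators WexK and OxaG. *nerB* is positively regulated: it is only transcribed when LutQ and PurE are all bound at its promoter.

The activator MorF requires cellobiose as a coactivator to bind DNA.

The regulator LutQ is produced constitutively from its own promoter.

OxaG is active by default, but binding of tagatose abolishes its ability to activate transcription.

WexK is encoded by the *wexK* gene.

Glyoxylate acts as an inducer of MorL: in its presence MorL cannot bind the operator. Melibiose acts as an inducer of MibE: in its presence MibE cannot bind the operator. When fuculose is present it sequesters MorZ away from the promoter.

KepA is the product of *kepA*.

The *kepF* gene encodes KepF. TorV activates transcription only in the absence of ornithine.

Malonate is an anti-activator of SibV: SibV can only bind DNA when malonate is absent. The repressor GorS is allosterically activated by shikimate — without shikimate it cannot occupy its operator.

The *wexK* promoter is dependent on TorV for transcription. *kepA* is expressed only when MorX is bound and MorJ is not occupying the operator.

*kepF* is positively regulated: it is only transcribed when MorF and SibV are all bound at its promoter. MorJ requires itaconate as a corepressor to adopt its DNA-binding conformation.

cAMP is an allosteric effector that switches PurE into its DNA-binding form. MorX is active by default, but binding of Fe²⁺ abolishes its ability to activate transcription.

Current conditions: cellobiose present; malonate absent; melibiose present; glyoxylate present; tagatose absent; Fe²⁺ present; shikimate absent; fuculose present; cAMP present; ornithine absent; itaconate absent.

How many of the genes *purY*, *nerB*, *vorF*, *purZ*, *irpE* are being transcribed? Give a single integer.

Cellobiose is present, so MorF is active.
Malonate is absent, so SibV is active.
No repressor is bound and MorF and SibV are active, so *kepF* is transcribed.
So KepF is produced and active.
Shikimate is absent, so GorS is inactive.
No repressor is bound and KepF is active, so *purY* is transcribed.
→ *purY* is ON.
LutQ is produced constitutively and is active.
cAMP is present, so PurE is active.
No repressor is bound and LutQ and PurE are active, so *nerB* is transcribed.
→ *nerB* is ON.
Fe²⁺ is present, so MorX is inactive.
Itaconate is absent, so MorJ is inactive.
Required activator MorX is absent, so *kepA* is not transcribed.
So KepA is not produced.
Fuculose is present, so MorZ is inactive.
Required activator MorZ is absent, so *vorF* is not transcribed.
→ *vorF* is OFF.
Ornithine is absent, so TorV is active.
No repressor is bound and TorV is active, so *wexK* is transcribed.
So WexK is produced and active.
Tagatose is absent, so OxaG is active.
No repressor is bound and WexK and OxaG are active, so *purZ* is transcribed.
→ *purZ* is ON.
Melibiose is present, so MibE is inactive.
Glyoxylate is present, so MorL is inactive.
With no repressor bound, *irpE* is transcribed.
→ *irpE* is ON.
4 of the 5 genes are transcribed.

4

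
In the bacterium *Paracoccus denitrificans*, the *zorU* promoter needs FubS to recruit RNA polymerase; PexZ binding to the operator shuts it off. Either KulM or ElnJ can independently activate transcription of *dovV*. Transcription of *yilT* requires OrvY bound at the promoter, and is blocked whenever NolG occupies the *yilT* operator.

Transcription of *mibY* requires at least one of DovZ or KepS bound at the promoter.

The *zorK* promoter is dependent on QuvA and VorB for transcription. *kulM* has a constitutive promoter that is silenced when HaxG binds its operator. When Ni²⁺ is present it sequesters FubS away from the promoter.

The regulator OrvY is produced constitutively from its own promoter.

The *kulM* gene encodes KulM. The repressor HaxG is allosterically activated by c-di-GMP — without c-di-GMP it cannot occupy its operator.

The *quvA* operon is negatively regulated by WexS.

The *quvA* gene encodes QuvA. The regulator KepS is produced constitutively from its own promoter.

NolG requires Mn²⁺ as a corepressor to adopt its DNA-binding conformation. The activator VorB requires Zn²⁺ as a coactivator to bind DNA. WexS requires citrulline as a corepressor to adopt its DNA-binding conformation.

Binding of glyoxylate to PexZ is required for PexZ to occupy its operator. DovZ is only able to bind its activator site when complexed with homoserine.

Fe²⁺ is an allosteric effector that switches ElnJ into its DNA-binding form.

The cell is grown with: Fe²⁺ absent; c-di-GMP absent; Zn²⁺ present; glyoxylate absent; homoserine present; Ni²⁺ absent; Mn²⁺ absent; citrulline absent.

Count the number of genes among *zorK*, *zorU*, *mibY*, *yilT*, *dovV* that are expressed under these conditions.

5

Citrulline is absent, so WexS is inactive.
With no repressor bound, *quvA* is transcribed.
So QuvA is produced and active.
Zn²⁺ is present, so VorB is active.
No repressor is bound and QuvA and VorB are active, so *zorK* is transcribed.
→ *zorK* is ON.
Glyoxylate is absent, so PexZ is inactive.
Ni²⁺ is absent, so FubS is active.
No repressor is bound and FubS is active, so *zorU* is transcribed.
→ *zorU* is ON.
Homoserine is present, so DovZ is active.
KepS is produced constitutively and is active.
Activator DovZ is present, so *mibY* is transcribed.
→ *mibY* is ON.
OrvY is produced constitutively and is active.
Mn²⁺ is absent, so NolG is inactive.
No repressor is bound and OrvY is active, so *yilT* is transcribed.
→ *yilT* is ON.
c-di-GMP is absent, so HaxG is inactive.
With no repressor bound, *kulM* is transcribed.
So KulM is produced and active.
Fe²⁺ is absent, so ElnJ is inactive.
Activator KulM is present, so *dovV* is transcribed.
→ *dovV* is ON.
5 of the 5 genes are transcribed.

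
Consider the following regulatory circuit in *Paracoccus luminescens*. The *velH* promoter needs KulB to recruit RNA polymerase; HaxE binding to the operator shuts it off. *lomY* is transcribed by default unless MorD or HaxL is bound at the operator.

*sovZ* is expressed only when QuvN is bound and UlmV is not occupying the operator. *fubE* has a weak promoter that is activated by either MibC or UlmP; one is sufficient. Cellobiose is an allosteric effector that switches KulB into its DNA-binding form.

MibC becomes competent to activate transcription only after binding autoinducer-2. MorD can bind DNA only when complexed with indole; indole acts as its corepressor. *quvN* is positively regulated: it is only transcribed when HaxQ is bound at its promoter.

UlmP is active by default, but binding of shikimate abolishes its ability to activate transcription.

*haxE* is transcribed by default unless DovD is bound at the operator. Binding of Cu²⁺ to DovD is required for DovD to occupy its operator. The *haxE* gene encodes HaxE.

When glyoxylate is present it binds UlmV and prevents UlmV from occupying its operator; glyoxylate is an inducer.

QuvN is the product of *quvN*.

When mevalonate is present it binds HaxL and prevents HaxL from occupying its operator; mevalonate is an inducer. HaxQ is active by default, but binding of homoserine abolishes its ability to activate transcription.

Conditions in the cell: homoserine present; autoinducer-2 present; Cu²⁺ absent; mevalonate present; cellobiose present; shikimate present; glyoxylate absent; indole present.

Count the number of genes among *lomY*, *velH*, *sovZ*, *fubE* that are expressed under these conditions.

1

Indole is present, so MorD is active.
Mevalonate is present, so HaxL is inactive.
With repressor MorD bound, *lomY* is not transcribed.
→ *lomY* is OFF.
Cellobiose is present, so KulB is active.
Cu²⁺ is absent, so DovD is inactive.
With no repressor bound, *haxE* is transcribed.
So HaxE is produced and active.
With repressor HaxE bound, *velH* is not transcribed.
→ *velH* is OFF.
Glyoxylate is absent, so UlmV is active.
Homoserine is present, so HaxQ is inactive.
Required activator HaxQ is absent, so *quvN* is not transcribed.
So QuvN is not produced.
With repressor UlmV bound, *sovZ* is not transcribed.
→ *sovZ* is OFF.
Autoinducer-2 is present, so MibC is active.
Shikimate is present, so UlmP is inactive.
Activator MibC is present, so *fubE* is transcribed.
→ *fubE* is ON.
1 of the 4 genes is transcribed.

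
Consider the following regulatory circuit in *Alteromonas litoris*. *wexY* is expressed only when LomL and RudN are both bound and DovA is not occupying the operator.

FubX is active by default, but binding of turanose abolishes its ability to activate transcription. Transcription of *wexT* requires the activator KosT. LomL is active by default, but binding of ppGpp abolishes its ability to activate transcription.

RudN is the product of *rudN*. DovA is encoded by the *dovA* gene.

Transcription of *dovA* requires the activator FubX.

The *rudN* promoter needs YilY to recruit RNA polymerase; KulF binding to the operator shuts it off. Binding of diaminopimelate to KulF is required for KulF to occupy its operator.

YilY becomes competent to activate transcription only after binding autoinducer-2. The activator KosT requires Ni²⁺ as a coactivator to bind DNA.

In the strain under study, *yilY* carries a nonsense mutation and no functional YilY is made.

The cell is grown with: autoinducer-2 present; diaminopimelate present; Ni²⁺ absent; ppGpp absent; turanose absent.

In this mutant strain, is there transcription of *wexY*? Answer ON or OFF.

OFF

ppGpp is absent, so LomL is active.
Turanose is absent, so FubX is active.
No repressor is bound and FubX is active, so *dovA* is transcribed.
So DovA is produced and active.
Diaminopimelate is present, so KulF is active.
YilY is non-functional in this strain, so it has no effect.
With repressor KulF bound, *rudN* is not transcribed.
So RudN is not produced.
With repressor DovA bound, *wexY* is not transcribed.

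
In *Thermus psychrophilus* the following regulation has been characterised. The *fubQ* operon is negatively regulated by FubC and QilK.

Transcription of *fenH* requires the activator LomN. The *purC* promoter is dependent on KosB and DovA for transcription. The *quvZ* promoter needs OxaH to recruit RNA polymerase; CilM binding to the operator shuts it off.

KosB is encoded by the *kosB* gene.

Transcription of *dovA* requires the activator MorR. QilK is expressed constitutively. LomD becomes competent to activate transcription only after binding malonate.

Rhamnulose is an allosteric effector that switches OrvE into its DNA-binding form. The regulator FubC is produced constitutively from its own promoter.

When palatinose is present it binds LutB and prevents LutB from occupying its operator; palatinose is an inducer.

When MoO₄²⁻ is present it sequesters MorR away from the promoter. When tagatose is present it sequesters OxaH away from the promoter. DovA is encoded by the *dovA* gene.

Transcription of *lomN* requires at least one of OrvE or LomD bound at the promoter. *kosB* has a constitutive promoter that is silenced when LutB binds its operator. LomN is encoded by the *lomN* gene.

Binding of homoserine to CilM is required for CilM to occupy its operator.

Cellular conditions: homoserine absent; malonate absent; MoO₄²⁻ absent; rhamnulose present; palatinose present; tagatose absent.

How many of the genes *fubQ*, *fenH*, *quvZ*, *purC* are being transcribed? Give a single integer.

3

FubC is produced constitutively and is active.
QilK is produced constitutively and is active.
With repressor FubC bound, *fubQ* is not transcribed.
→ *fubQ* is OFF.
Rhamnulose is present, so OrvE is active.
Malonate is absent, so LomD is inactive.
Activator OrvE is present, so *lomN* is transcribed.
So LomN is produced and active.
No repressor is bound and LomN is active, so *fenH* is transcribed.
→ *fenH* is ON.
Homoserine is absent, so CilM is inactive.
Tagatose is absent, so OxaH is active.
No repressor is bound and OxaH is active, so *quvZ* is transcribed.
→ *quvZ* is ON.
Palatinose is present, so LutB is inactive.
With no repressor bound, *kosB* is transcribed.
So KosB is produced and active.
MoO₄²⁻ is absent, so MorR is active.
No repressor is bound and MorR is active, so *dovA* is transcribed.
So DovA is produced and active.
No repressor is bound and KosB and DovA are active, so *purC* is transcribed.
→ *purC* is ON.
3 of the 4 genes are transcribed.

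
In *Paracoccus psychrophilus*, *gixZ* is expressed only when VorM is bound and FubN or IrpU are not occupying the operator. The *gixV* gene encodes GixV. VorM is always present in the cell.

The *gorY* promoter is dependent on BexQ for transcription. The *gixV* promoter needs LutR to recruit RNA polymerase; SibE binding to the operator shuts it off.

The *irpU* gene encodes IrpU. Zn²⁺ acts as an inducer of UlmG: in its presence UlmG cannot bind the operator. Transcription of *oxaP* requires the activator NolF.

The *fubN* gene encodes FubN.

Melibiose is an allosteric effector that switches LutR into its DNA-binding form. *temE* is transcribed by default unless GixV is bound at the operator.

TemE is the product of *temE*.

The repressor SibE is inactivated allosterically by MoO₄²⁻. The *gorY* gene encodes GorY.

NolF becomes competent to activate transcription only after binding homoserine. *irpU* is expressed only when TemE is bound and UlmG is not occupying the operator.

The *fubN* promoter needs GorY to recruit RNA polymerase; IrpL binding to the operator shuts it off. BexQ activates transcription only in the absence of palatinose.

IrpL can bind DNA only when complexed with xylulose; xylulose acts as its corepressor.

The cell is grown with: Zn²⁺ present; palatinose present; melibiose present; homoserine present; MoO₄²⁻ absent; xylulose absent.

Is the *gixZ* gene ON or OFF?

Palatinose is present, so BexQ is inactive.
Required activator BexQ is absent, so *gorY* is not transcribed.
So GorY is not produced.
Xylulose is absent, so IrpL is inactive.
Required activator GorY is absent, so *fubN* is not transcribed.
So FubN is not produced.
VorM is produced constitutively and is active.
MoO₄²⁻ is absent, so SibE is active.
Melibiose is present, so LutR is active.
With repressor SibE bound, *gixV* is not transcribed.
So GixV is not produced.
With no repressor bound, *temE* is transcribed.
So TemE is produced and active.
Zn²⁺ is present, so UlmG is inactive.
No repressor is bound and TemE is active, so *irpU* is transcribed.
So IrpU is produced and active.
With repressor IrpU bound, *gixZ* is not transcribed.

OFF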